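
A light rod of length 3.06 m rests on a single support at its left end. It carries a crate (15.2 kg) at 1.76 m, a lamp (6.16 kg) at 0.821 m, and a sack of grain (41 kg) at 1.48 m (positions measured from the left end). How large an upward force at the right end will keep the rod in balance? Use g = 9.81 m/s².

Taking torques about the left end:
Crate: 15.2 × 9.81 = 149.1 N down at 1.76 m → arm 1.76 m, τ = 149.1 × 1.76 = 262.4 N·m clockwise.
Lamp: 6.16 × 9.81 = 60.43 N down at 0.821 m → arm 0.821 m, τ = 60.43 × 0.821 = 49.61 N·m clockwise.
Sack of grain: 41 × 9.81 = 402.2 N down at 1.48 m → arm 1.48 m, τ = 402.2 × 1.48 = 595.3 N·m clockwise.
Net moment of the loads = 907.3 N·m clockwise.
The upward force F acts at the right end, arm 3.06 m, giving F × 3.06 counterclockwise.
Setting net torque to zero: F × 3.06 = 907.3 → F = 907.3 / 3.06 = 297 N.

F ≈ 297 N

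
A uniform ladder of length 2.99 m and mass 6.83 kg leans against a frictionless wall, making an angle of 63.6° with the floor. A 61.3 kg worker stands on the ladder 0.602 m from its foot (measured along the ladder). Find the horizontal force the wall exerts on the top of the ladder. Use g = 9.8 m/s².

N_wall ≈ 76.7 N

About the foot of the ladder:
Ladder weight 6.83×9.8 = 66.93 N acts at 1.495 m along the ladder; its horizontal arm is 1.495·cos63.6° = 0.6647 m → τ = 44.49 N·m clockwise.
Worker: 61.3×9.8 = 600.7 N at 0.602 m → arm 0.2677 m → τ = 160.8 N·m clockwise.
Wall normal N acts horizontally at the top; its moment arm is the height L sinθ = 2.99·sin63.6° = 2.678 m, counterclockwise.
Balancing moments: N × 2.678 = 205.3, giving N = 76.7 N.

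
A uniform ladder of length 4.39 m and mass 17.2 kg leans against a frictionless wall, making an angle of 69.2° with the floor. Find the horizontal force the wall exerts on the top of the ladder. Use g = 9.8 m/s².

N_wall ≈ 32 N

Taking torques about the foot of the ladder:
Ladder weight 17.2×9.8 = 168.6 N acts at 2.195 m along the ladder; its horizontal arm is 2.195·cos69.2° = 0.7795 m → τ = 131.4 N·m clockwise.
Wall normal N acts horizontally at the top; its moment arm is the height L sinθ = 4.39·sin69.2° = 4.104 m, counterclockwise.
Στ = 0 ⇒ N × 4.104 = 131.4 ⇒ N = 32 N.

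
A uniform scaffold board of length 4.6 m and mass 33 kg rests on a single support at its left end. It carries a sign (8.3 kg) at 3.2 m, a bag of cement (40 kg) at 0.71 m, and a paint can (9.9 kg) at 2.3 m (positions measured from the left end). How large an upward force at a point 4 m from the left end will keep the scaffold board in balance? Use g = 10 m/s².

F ≈ 384 N

About the left end:
Beam weight: 33 × 10 = 330 N down at 2.3 m → arm 2.3 m, τ = 330 × 2.3 = 759 N·m clockwise.
Sign: 8.3 × 10 = 83 N down at 3.2 m → arm 3.2 m, τ = 83 × 3.2 = 265.6 N·m clockwise.
Bag of cement: 40 × 10 = 400 N down at 0.71 m → arm 0.71 m, τ = 400 × 0.71 = 284 N·m clockwise.
Paint can: 9.9 × 10 = 99 N down at 2.3 m → arm 2.3 m, τ = 99 × 2.3 = 227.7 N·m clockwise.
Net moment of the loads = 1536 N·m clockwise.
The upward force F acts at a point 4 m from the left end, arm 4 m, giving F × 4 counterclockwise.
Balancing moments: F × 4 = 1536, giving F = 1536 / 4 = 384 N.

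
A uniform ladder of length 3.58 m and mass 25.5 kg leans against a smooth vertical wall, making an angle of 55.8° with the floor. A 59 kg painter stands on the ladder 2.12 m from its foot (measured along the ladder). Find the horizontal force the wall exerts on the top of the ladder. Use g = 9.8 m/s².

Take moments about the foot of the ladder.
Ladder weight 25.5×9.8 = 249.9 N acts at 1.79 m along the ladder; its horizontal arm is 1.79·cos55.8° = 1.006 m → τ = 251.4 N·m clockwise.
Painter: 59×9.8 = 578.2 N at 2.12 m → arm 1.192 m → τ = 689.2 N·m clockwise.
Wall normal N acts horizontally at the top; its moment arm is the height L sinθ = 3.58·sin55.8° = 2.961 m, counterclockwise.
Balancing moments: N × 2.961 = 940.6, giving N = 318 N.

N_wall ≈ 318 N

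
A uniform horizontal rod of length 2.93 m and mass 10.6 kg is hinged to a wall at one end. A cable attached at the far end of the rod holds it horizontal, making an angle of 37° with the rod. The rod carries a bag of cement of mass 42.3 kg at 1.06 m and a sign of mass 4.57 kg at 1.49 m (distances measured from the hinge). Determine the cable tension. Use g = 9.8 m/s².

About the hinge:
Beam weight: 10.6 × 9.8 = 103.9 N down at 1.465 m → arm 1.465 m, τ = 103.9 × 1.465 = 152.2 N·m clockwise.
Bag of cement: 42.3 × 9.8 = 414.5 N down at 1.06 m → arm 1.06 m, τ = 414.5 × 1.06 = 439.4 N·m clockwise.
Sign: 4.57 × 9.8 = 44.79 N down at 1.49 m → arm 1.49 m, τ = 44.79 × 1.49 = 66.74 N·m clockwise.
Total clockwise load moment = 658.3 N·m.
The cable tension T acts at 2.93 m; only its component perpendicular to the rod, T sinθ, produces torque. sin 37° = 0.6018.
Στ = 0 ⇒ T × 2.93 × 0.6018 = 658.3 ⇒ T = 658.3 / 1.763 = 373 N.

T ≈ 373 N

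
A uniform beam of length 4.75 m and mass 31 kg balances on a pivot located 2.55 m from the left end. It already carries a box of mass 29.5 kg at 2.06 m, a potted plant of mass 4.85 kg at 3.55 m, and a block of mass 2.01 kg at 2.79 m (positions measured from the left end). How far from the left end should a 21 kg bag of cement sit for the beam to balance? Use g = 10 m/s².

Choose the pivot (at 2.55 m from the left end) as the axis so the support reaction has zero arm there.
Beam weight: 31 × 10 = 310 N down at 2.375 m → arm 0.175 m, τ = 310 × 0.175 = 54.25 N·m counterclockwise.
Box: 29.5 × 10 = 295 N down at 2.06 m → arm 0.49 m, τ = 295 × 0.49 = 144.6 N·m counterclockwise.
Potted plant: 4.85 × 10 = 48.5 N down at 3.55 m → arm 1 m, τ = 48.5 × 1 = 48.5 N·m clockwise.
Block: 2.01 × 10 = 20.1 N down at 2.79 m → arm 0.24 m, τ = 20.1 × 0.24 = 4.824 N·m clockwise.
Net moment of existing loads = 145.5 N·m counterclockwise.
The bag of cement weighs 21 × 10 = 210 N and must supply an equal clockwise moment, so its lever arm about the pivot is 145.5 / 210 = 0.693 m.
That puts it at 2.55 + 0.693 = 3.24 m from the left end.

x ≈ 3.24 m from the left end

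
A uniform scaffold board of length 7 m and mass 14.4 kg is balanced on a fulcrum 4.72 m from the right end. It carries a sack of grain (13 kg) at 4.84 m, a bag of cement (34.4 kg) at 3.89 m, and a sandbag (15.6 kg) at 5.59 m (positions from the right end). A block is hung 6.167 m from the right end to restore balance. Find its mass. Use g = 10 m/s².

m ≈ 21.4 kg

Sum moments about the fulcrum (at 4.72 m from the right end) (the support reaction has zero arm there).
Beam weight: 14.4 × 10 = 144 N down at 3.5 m → arm 1.22 m, τ = 144 × 1.22 = 175.7 N·m clockwise.
Sack of grain: 13 × 10 = 130 N down at 4.84 m → arm 0.12 m, τ = 130 × 0.12 = 15.6 N·m counterclockwise.
Bag of cement: 34.4 × 10 = 344 N down at 3.89 m → arm 0.83 m, τ = 344 × 0.83 = 285.5 N·m clockwise.
Sandbag: 15.6 × 10 = 156 N down at 5.59 m → arm 0.87 m, τ = 156 × 0.87 = 135.7 N·m counterclockwise.
Net moment of known loads = 309.9 N·m clockwise.
An unknown mass m at 6.167 m has arm 1.447 m; its moment is m·g·1.447 counterclockwise.
For rotational equilibrium, m × 10 × 1.447 = 309.9, so m = 309.9 / (10 × 1.447) = 21.4 kg.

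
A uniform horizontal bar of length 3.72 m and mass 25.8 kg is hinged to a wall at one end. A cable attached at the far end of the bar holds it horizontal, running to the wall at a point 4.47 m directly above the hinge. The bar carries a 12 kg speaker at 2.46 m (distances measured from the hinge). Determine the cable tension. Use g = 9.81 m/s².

T ≈ 266 N

Take moments about the hinge.
Beam weight: 25.8 × 9.81 = 253.1 N down at 1.86 m → arm 1.86 m, τ = 253.1 × 1.86 = 470.8 N·m clockwise.
Speaker: 12 × 9.81 = 117.7 N down at 2.46 m → arm 2.46 m, τ = 117.7 × 2.46 = 289.5 N·m clockwise.
Total clockwise load moment = 760.3 N·m.
The cable tension T acts at 3.72 m; only its component perpendicular to the bar, T sinθ, produces torque. sinθ = h/√(h²+d²) = 4.47/√(4.47²+3.72²) = 0.7686.
Balancing moments: T × 3.72 × 0.7686 = 760.3, giving T = 760.3 / 2.859 = 266 N.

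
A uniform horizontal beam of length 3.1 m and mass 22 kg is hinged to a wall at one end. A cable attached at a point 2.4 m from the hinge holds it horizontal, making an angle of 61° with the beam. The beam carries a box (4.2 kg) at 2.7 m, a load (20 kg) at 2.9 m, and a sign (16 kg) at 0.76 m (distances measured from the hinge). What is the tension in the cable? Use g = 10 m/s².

Taking torques about the hinge:
Beam weight: 22 × 10 = 220 N down at 1.55 m → arm 1.55 m, τ = 220 × 1.55 = 341 N·m clockwise.
Box: 4.2 × 10 = 42 N down at 2.7 m → arm 2.7 m, τ = 42 × 2.7 = 113.4 N·m clockwise.
Load: 20 × 10 = 200 N down at 2.9 m → arm 2.9 m, τ = 200 × 2.9 = 580 N·m clockwise.
Sign: 16 × 10 = 160 N down at 0.76 m → arm 0.76 m, τ = 160 × 0.76 = 121.6 N·m clockwise.
Total clockwise load moment = 1156 N·m.
The cable tension T acts at 2.4 m; only its component perpendicular to the beam, T sinθ, produces torque. sin 61° = 0.8746.
Balancing moments: T × 2.4 × 0.8746 = 1156, giving T = 1156 / 2.099 = 551 N.

T ≈ 551 N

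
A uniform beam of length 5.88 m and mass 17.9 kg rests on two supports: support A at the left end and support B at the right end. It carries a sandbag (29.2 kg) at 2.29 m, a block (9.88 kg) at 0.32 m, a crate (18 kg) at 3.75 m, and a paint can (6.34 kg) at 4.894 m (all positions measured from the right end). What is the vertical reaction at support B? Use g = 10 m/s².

About support A:
Beam weight: 17.9 × 10 = 179 N down at 2.94 m → arm 2.94 m, τ = 179 × 2.94 = 526.3 N·m clockwise.
Sandbag: 29.2 × 10 = 292 N down at 2.29 m → arm 3.59 m, τ = 292 × 3.59 = 1048 N·m clockwise.
Block: 9.88 × 10 = 98.8 N down at 0.32 m → arm 5.56 m, τ = 98.8 × 5.56 = 549.3 N·m clockwise.
Crate: 18 × 10 = 180 N down at 3.75 m → arm 2.13 m, τ = 180 × 2.13 = 383.4 N·m clockwise.
Paint can: 6.34 × 10 = 63.4 N down at 4.894 m → arm 0.986 m, τ = 63.4 × 0.986 = 62.51 N·m clockwise.
Net load moment about support A = 2570 N·m clockwise.
Reaction R at support B is upward at 0 m, arm 5.88 m → moment R × 5.88 counterclockwise.
Setting net torque to zero: R × 5.88 = 2570 → R = 437 N.

R_B ≈ 437 N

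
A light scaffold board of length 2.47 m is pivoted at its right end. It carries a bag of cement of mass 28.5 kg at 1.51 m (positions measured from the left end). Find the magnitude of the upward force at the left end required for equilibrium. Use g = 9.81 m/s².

Sum moments about the right end (the unknown pivot reaction has zero arm there).
Bag of cement: 28.5 × 9.81 = 279.6 N down at 1.51 m → arm 0.96 m, τ = 279.6 × 0.96 = 268.4 N·m counterclockwise.
Net moment of the loads = 268.4 N·m counterclockwise.
The upward force F acts at the left end, arm 2.47 m, giving F × 2.47 clockwise.
Setting net torque to zero: F × 2.47 = 268.4 → F = 268.4 / 2.47 = 109 N.

F ≈ 109 N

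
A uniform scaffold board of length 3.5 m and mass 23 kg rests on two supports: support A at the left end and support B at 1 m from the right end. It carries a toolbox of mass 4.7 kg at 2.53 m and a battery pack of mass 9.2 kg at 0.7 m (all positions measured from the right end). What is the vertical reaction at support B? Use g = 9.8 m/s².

Choose support A as the axis so its reaction then has zero moment arm.
Beam weight: 23 × 9.8 = 225.4 N down at 1.75 m → arm 1.75 m, τ = 225.4 × 1.75 = 394.4 N·m clockwise.
Toolbox: 4.7 × 9.8 = 46.06 N down at 2.53 m → arm 0.97 m, τ = 46.06 × 0.97 = 44.68 N·m clockwise.
Battery pack: 9.2 × 9.8 = 90.16 N down at 0.7 m → arm 2.8 m, τ = 90.16 × 2.8 = 252.4 N·m clockwise.
Net load moment about support A = 691.5 N·m clockwise.
Reaction R at support B is upward at 1 m, arm 2.5 m → moment R × 2.5 counterclockwise.
For rotational equilibrium, R × 2.5 = 691.5, so R = 277 N.

R_B ≈ 277 N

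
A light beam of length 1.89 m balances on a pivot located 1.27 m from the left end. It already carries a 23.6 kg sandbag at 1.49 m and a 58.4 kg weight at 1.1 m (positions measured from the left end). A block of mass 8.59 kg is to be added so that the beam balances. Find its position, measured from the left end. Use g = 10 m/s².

x ≈ 1.82 m from the left end

About the pivot (at 1.27 m from the left end):
Sandbag: 23.6 × 10 = 236 N down at 1.49 m → arm 0.22 m, τ = 236 × 0.22 = 51.92 N·m clockwise.
Weight: 58.4 × 10 = 584 N down at 1.1 m → arm 0.17 m, τ = 584 × 0.17 = 99.28 N·m counterclockwise.
Net moment of existing loads = 47.36 N·m counterclockwise.
The block weighs 8.59 × 10 = 85.9 N and must supply an equal clockwise moment, so its lever arm about the pivot is 47.36 / 85.9 = 0.551 m.
That puts it at 1.27 + 0.551 = 1.82 m from the left end.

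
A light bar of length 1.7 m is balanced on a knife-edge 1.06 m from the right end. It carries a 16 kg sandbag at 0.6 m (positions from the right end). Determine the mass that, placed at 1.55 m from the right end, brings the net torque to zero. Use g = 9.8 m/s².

m ≈ 15 kg

About the knife-edge (at 1.06 m from the right end):
Sandbag: 16 × 9.8 = 156.8 N down at 0.6 m → arm 0.46 m, τ = 156.8 × 0.46 = 72.13 N·m clockwise.
Net moment of known loads = 72.13 N·m clockwise.
An unknown mass m at 1.55 m has arm 0.49 m; its moment is m·g·0.49 counterclockwise.
Στ = 0 ⇒ m × 9.8 × 0.49 = 72.13 ⇒ m = 72.13 / (9.8 × 0.49) = 15 kg.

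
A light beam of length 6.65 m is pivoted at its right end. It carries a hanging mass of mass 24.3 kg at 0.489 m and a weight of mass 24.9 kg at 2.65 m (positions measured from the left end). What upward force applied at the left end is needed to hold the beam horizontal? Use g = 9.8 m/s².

Sum moments about the right end (the unknown pivot reaction has zero arm there).
Hanging mass: 24.3 × 9.8 = 238.1 N down at 0.489 m → arm 6.161 m, τ = 238.1 × 6.161 = 1467 N·m counterclockwise.
Weight: 24.9 × 9.8 = 244 N down at 2.65 m → arm 4 m, τ = 244 × 4 = 976 N·m counterclockwise.
Net moment of the loads = 2443 N·m counterclockwise.
The upward force F acts at the left end, arm 6.65 m, giving F × 6.65 clockwise.
Στ = 0 ⇒ F × 6.65 = 2443 ⇒ F = 2443 / 6.65 = 367 N.

F ≈ 367 N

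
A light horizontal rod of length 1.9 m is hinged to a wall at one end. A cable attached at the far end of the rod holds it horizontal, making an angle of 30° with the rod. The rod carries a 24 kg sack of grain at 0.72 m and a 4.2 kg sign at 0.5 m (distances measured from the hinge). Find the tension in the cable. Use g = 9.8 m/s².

About the hinge:
Sack of grain: 24 × 9.8 = 235.2 N down at 0.72 m → arm 0.72 m, τ = 235.2 × 0.72 = 169.3 N·m clockwise.
Sign: 4.2 × 9.8 = 41.16 N down at 0.5 m → arm 0.5 m, τ = 41.16 × 0.5 = 20.58 N·m clockwise.
Total clockwise load moment = 189.9 N·m.
The cable tension T acts at 1.9 m; only its component perpendicular to the rod, T sinθ, produces torque. sin 30° = 0.5.
For rotational equilibrium, T × 1.9 × 0.5 = 189.9, so T = 189.9 / 0.95 = 200 N.

T ≈ 200 N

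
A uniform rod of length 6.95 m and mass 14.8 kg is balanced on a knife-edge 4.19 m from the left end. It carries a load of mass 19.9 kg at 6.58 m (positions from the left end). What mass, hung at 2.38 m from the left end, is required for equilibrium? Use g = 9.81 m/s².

About the knife-edge (at 4.19 m from the left end):
Beam weight: 14.8 × 9.81 = 145.2 N down at 3.475 m → arm 0.715 m, τ = 145.2 × 0.715 = 103.8 N·m counterclockwise.
Load: 19.9 × 9.81 = 195.2 N down at 6.58 m → arm 2.39 m, τ = 195.2 × 2.39 = 466.5 N·m clockwise.
Net moment of known loads = 362.7 N·m clockwise.
An unknown mass m at 2.38 m has arm 1.81 m; its moment is m·g·1.81 counterclockwise.
Setting net torque to zero: m × 9.81 × 1.81 = 362.7 → m = 362.7 / (9.81 × 1.81) = 20.4 kg.

m ≈ 20.4 kg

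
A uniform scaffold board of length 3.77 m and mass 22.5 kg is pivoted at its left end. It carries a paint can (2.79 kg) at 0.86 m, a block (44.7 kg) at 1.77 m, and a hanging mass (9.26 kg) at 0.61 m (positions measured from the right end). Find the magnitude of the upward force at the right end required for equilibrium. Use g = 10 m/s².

Sum moments about the left end (the unknown pivot reaction has zero arm there).
Beam weight: 22.5 × 10 = 225 N down at 1.885 m → arm 1.885 m, τ = 225 × 1.885 = 424.1 N·m clockwise.
Paint can: 2.79 × 10 = 27.9 N down at 0.86 m → arm 2.91 m, τ = 27.9 × 2.91 = 81.19 N·m clockwise.
Block: 44.7 × 10 = 447 N down at 1.77 m → arm 2 m, τ = 447 × 2 = 894 N·m clockwise.
Hanging mass: 9.26 × 10 = 92.6 N down at 0.61 m → arm 3.16 m, τ = 92.6 × 3.16 = 292.6 N·m clockwise.
Net moment of the loads = 1692 N·m clockwise.
The upward force F acts at the right end, arm 3.77 m, giving F × 3.77 counterclockwise.
Setting net torque to zero: F × 3.77 = 1692 → F = 1692 / 3.77 = 449 N.

F ≈ 449 N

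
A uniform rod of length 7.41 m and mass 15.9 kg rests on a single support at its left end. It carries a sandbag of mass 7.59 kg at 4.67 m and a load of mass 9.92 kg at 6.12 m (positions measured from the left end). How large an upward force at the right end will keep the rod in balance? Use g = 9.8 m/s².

F ≈ 205 N

About the left end:
Beam weight: 15.9 × 9.8 = 155.8 N down at 3.705 m → arm 3.705 m, τ = 155.8 × 3.705 = 577.2 N·m clockwise.
Sandbag: 7.59 × 9.8 = 74.38 N down at 4.67 m → arm 4.67 m, τ = 74.38 × 4.67 = 347.4 N·m clockwise.
Load: 9.92 × 9.8 = 97.22 N down at 6.12 m → arm 6.12 m, τ = 97.22 × 6.12 = 595 N·m clockwise.
Net moment of the loads = 1520 N·m clockwise.
The upward force F acts at the right end, arm 7.41 m, giving F × 7.41 counterclockwise.
For rotational equilibrium, F × 7.41 = 1520, so F = 1520 / 7.41 = 205 N.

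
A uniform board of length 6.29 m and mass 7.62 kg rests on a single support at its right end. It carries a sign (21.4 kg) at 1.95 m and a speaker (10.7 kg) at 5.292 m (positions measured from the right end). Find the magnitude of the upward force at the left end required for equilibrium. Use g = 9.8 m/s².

Sum moments about the right end (the unknown pivot reaction has zero arm there).
Beam weight: 7.62 × 9.8 = 74.68 N down at 3.145 m → arm 3.145 m, τ = 74.68 × 3.145 = 234.9 N·m counterclockwise.
Sign: 21.4 × 9.8 = 209.7 N down at 1.95 m → arm 1.95 m, τ = 209.7 × 1.95 = 408.9 N·m counterclockwise.
Speaker: 10.7 × 9.8 = 104.9 N down at 5.292 m → arm 5.292 m, τ = 104.9 × 5.292 = 555.1 N·m counterclockwise.
Net moment of the loads = 1199 N·m counterclockwise.
The upward force F acts at the left end, arm 6.29 m, giving F × 6.29 clockwise.
Στ = 0 ⇒ F × 6.29 = 1199 ⇒ F = 1199 / 6.29 = 191 N.

F ≈ 191 N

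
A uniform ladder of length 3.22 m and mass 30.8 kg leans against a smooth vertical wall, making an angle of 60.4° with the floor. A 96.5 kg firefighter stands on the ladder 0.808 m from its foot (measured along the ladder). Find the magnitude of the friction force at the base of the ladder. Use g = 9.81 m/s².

Take moments about the foot of the ladder.
Ladder weight 30.8×9.81 = 302.1 N acts at 1.61 m along the ladder; its horizontal arm is 1.61·cos60.4° = 0.7952 m → τ = 240.2 N·m clockwise.
Firefighter: 96.5×9.81 = 946.7 N at 0.808 m → arm 0.3991 m → τ = 377.8 N·m clockwise.
Wall normal N acts horizontally at the top; its moment arm is the height L sinθ = 3.22·sin60.4° = 2.8 m, counterclockwise.
Balancing moments: N × 2.8 = 618, giving N = 221 N.
ΣFx = 0: friction at the foot balances the wall's push, so f = N_wall = 221 N.

f ≈ 221 N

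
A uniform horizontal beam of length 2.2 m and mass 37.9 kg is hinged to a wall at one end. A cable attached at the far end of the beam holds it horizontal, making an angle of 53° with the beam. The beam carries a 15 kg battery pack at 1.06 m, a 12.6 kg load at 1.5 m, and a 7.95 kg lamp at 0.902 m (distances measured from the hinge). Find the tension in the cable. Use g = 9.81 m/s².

Choose the hinge as the axis so the unknown hinge reaction has zero arm there.
Beam weight: 37.9 × 9.81 = 371.8 N down at 1.1 m → arm 1.1 m, τ = 371.8 × 1.1 = 409 N·m clockwise.
Battery pack: 15 × 9.81 = 147.2 N down at 1.06 m → arm 1.06 m, τ = 147.2 × 1.06 = 156 N·m clockwise.
Load: 12.6 × 9.81 = 123.6 N down at 1.5 m → arm 1.5 m, τ = 123.6 × 1.5 = 185.4 N·m clockwise.
Lamp: 7.95 × 9.81 = 77.99 N down at 0.902 m → arm 0.902 m, τ = 77.99 × 0.902 = 70.35 N·m clockwise.
Total clockwise load moment = 820.8 N·m.
The cable tension T acts at 2.2 m; only its component perpendicular to the beam, T sinθ, produces torque. sin 53° = 0.7986.
For rotational equilibrium, T × 2.2 × 0.7986 = 820.8, so T = 820.8 / 1.757 = 467 N.

T ≈ 467 N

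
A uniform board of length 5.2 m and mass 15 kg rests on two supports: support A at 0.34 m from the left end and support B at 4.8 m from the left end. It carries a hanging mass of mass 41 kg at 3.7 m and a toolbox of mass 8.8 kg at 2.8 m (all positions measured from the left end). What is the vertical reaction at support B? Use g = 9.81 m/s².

R_B ≈ 425 N

Taking torques about support A:
Beam weight: 15 × 9.81 = 147.2 N down at 2.6 m → arm 2.26 m, τ = 147.2 × 2.26 = 332.7 N·m clockwise.
Hanging mass: 41 × 9.81 = 402.2 N down at 3.7 m → arm 3.36 m, τ = 402.2 × 3.36 = 1351 N·m clockwise.
Toolbox: 8.8 × 9.81 = 86.33 N down at 2.8 m → arm 2.46 m, τ = 86.33 × 2.46 = 212.4 N·m clockwise.
Net load moment about support A = 1896 N·m clockwise.
Reaction R at support B is upward at 4.8 m, arm 4.46 m → moment R × 4.46 counterclockwise.
Balancing moments: R × 4.46 = 1896, giving R = 425 N.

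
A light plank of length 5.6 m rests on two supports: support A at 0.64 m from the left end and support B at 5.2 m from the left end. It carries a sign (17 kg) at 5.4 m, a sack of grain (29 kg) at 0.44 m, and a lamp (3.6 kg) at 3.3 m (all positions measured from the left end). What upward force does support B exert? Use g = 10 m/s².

Choose support A as the axis so its reaction then has zero moment arm.
Sign: 17 × 10 = 170 N down at 5.4 m → arm 4.76 m, τ = 170 × 4.76 = 809.2 N·m clockwise.
Sack of grain: 29 × 10 = 290 N down at 0.44 m → arm 0.2 m, τ = 290 × 0.2 = 58 N·m counterclockwise.
Lamp: 3.6 × 10 = 36 N down at 3.3 m → arm 2.66 m, τ = 36 × 2.66 = 95.76 N·m clockwise.
Net load moment about support A = 847 N·m clockwise.
Reaction R at support B is upward at 5.2 m, arm 4.56 m → moment R × 4.56 counterclockwise.
Setting net torque to zero: R × 4.56 = 847 → R = 186 N.

R_B ≈ 186 N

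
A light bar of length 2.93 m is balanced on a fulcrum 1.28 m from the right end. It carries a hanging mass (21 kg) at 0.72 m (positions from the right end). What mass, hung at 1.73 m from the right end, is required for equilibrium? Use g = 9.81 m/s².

Take moments about the fulcrum (at 1.28 m from the right end).
Hanging mass: 21 × 9.81 = 206 N down at 0.72 m → arm 0.56 m, τ = 206 × 0.56 = 115.4 N·m clockwise.
Net moment of known loads = 115.4 N·m clockwise.
An unknown mass m at 1.73 m has arm 0.45 m; its moment is m·g·0.45 counterclockwise.
Balancing moments: m × 9.81 × 0.45 = 115.4, giving m = 115.4 / (9.81 × 0.45) = 26.1 kg.

m ≈ 26.1 kg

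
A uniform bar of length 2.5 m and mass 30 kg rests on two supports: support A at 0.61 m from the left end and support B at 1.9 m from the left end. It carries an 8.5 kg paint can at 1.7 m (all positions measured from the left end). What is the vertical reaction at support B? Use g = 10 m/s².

Take moments about support A.
Beam weight: 30 × 10 = 300 N down at 1.25 m → arm 0.64 m, τ = 300 × 0.64 = 192 N·m clockwise.
Paint can: 8.5 × 10 = 85 N down at 1.7 m → arm 1.09 m, τ = 85 × 1.09 = 92.65 N·m clockwise.
Net load moment about support A = 284.6 N·m clockwise.
Reaction R at support B is upward at 1.9 m, arm 1.29 m → moment R × 1.29 counterclockwise.
Στ = 0 ⇒ R × 1.29 = 284.6 ⇒ R = 221 N.

R_B ≈ 221 N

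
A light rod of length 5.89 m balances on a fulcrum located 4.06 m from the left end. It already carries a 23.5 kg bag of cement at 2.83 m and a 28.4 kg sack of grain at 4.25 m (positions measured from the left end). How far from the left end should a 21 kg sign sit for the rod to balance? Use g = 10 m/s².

x ≈ 5.18 m from the left end

Taking torques about the fulcrum (at 4.06 m from the left end):
Bag of cement: 23.5 × 10 = 235 N down at 2.83 m → arm 1.23 m, τ = 235 × 1.23 = 289.1 N·m counterclockwise.
Sack of grain: 28.4 × 10 = 284 N down at 4.25 m → arm 0.19 m, τ = 284 × 0.19 = 53.96 N·m clockwise.
Net moment of existing loads = 235.1 N·m counterclockwise.
The sign weighs 21 × 10 = 210 N and must supply an equal clockwise moment, so its lever arm about the fulcrum is 235.1 / 210 = 1.12 m.
That puts it at 4.06 + 1.12 = 5.18 m from the left end.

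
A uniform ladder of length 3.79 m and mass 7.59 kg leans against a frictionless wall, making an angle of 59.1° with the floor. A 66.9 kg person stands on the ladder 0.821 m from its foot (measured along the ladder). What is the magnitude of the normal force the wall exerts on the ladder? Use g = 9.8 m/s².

Take moments about the foot of the ladder.
Ladder weight 7.59×9.8 = 74.38 N acts at 1.895 m along the ladder; its horizontal arm is 1.895·cos59.1° = 0.9732 m → τ = 72.39 N·m clockwise.
Person: 66.9×9.8 = 655.6 N at 0.821 m → arm 0.4216 m → τ = 276.4 N·m clockwise.
Wall normal N acts horizontally at the top; its moment arm is the height L sinθ = 3.79·sin59.1° = 3.252 m, counterclockwise.
Στ = 0 ⇒ N × 3.252 = 348.8 ⇒ N = 107 N.

N_wall ≈ 107 N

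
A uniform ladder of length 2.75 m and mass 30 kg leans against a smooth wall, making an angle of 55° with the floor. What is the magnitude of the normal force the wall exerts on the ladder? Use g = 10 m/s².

Choose the foot of the ladder as the axis so the floor normal and friction both act there and drop out.
Ladder weight 30×10 = 300 N acts at 1.375 m along the ladder; its horizontal arm is 1.375·cos55° = 0.7887 m → τ = 236.6 N·m clockwise.
Wall normal N acts horizontally at the top; its moment arm is the height L sinθ = 2.75·sin55° = 2.253 m, counterclockwise.
Setting net torque to zero: N × 2.253 = 236.6 → N = 105 N.

N_wall ≈ 105 N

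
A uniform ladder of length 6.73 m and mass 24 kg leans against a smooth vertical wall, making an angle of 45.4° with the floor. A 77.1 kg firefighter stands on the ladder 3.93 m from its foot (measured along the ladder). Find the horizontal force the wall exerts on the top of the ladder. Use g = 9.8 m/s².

N_wall ≈ 551 N

About the foot of the ladder:
Ladder weight 24×9.8 = 235.2 N acts at 3.365 m along the ladder; its horizontal arm is 3.365·cos45.4° = 2.363 m → τ = 555.8 N·m clockwise.
Firefighter: 77.1×9.8 = 755.6 N at 3.93 m → arm 2.759 m → τ = 2085 N·m clockwise.
Wall normal N acts horizontally at the top; its moment arm is the height L sinθ = 6.73·sin45.4° = 4.792 m, counterclockwise.
Setting net torque to zero: N × 4.792 = 2641 → N = 551 N.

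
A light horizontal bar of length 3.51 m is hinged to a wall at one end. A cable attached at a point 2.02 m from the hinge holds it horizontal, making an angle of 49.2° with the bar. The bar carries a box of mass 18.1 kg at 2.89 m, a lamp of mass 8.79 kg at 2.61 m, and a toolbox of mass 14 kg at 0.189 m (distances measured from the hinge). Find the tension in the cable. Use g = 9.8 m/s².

T ≈ 499 N

Take moments about the hinge.
Box: 18.1 × 9.8 = 177.4 N down at 2.89 m → arm 2.89 m, τ = 177.4 × 2.89 = 512.7 N·m clockwise.
Lamp: 8.79 × 9.8 = 86.14 N down at 2.61 m → arm 2.61 m, τ = 86.14 × 2.61 = 224.8 N·m clockwise.
Toolbox: 14 × 9.8 = 137.2 N down at 0.189 m → arm 0.189 m, τ = 137.2 × 0.189 = 25.93 N·m clockwise.
Total clockwise load moment = 763.4 N·m.
The cable tension T acts at 2.02 m; only its component perpendicular to the bar, T sinθ, produces torque. sin 49.2° = 0.757.
Balancing moments: T × 2.02 × 0.757 = 763.4, giving T = 763.4 / 1.529 = 499 N.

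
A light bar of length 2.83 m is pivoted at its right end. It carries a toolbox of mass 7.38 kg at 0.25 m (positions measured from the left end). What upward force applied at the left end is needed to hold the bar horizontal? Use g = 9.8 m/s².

Sum moments about the right end (the unknown pivot reaction has zero arm there).
Toolbox: 7.38 × 9.8 = 72.32 N down at 0.25 m → arm 2.58 m, τ = 72.32 × 2.58 = 186.6 N·m counterclockwise.
Net moment of the loads = 186.6 N·m counterclockwise.
The upward force F acts at the left end, arm 2.83 m, giving F × 2.83 clockwise.
For rotational equilibrium, F × 2.83 = 186.6, so F = 186.6 / 2.83 = 65.9 N.

F ≈ 65.9 N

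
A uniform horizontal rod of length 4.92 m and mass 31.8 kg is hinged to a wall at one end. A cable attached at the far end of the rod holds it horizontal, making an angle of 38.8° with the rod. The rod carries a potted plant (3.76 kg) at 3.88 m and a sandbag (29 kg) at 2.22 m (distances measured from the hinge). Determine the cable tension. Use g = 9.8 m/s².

T ≈ 500 N

Take moments about the hinge.
Beam weight: 31.8 × 9.8 = 311.6 N down at 2.46 m → arm 2.46 m, τ = 311.6 × 2.46 = 766.5 N·m clockwise.
Potted plant: 3.76 × 9.8 = 36.85 N down at 3.88 m → arm 3.88 m, τ = 36.85 × 3.88 = 143 N·m clockwise.
Sandbag: 29 × 9.8 = 284.2 N down at 2.22 m → arm 2.22 m, τ = 284.2 × 2.22 = 630.9 N·m clockwise.
Total clockwise load moment = 1540 N·m.
The cable tension T acts at 4.92 m; only its component perpendicular to the rod, T sinθ, produces torque. sin 38.8° = 0.6266.
Στ = 0 ⇒ T × 4.92 × 0.6266 = 1540 ⇒ T = 1540 / 3.083 = 500 N.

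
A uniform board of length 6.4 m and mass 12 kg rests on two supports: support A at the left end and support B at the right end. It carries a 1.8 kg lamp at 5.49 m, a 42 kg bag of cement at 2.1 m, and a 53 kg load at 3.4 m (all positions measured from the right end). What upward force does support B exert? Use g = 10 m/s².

R_B ≈ 593 N

Take moments about support A.
Beam weight: 12 × 10 = 120 N down at 3.2 m → arm 3.2 m, τ = 120 × 3.2 = 384 N·m clockwise.
Lamp: 1.8 × 10 = 18 N down at 5.49 m → arm 0.91 m, τ = 18 × 0.91 = 16.38 N·m clockwise.
Bag of cement: 42 × 10 = 420 N down at 2.1 m → arm 4.3 m, τ = 420 × 4.3 = 1806 N·m clockwise.
Load: 53 × 10 = 530 N down at 3.4 m → arm 3 m, τ = 530 × 3 = 1590 N·m clockwise.
Net load moment about support A = 3796 N·m clockwise.
Reaction R at support B is upward at 0 m, arm 6.4 m → moment R × 6.4 counterclockwise.
Στ = 0 ⇒ R × 6.4 = 3796 ⇒ R = 593 N.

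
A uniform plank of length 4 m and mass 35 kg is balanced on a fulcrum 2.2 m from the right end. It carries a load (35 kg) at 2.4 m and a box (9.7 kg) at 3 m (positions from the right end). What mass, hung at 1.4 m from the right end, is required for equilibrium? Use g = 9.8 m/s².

m ≈ 9.7 kg

Sum moments about the fulcrum (at 2.2 m from the right end) (the support reaction has zero arm there).
Beam weight: 35 × 9.8 = 343 N down at 2 m → arm 0.2 m, τ = 343 × 0.2 = 68.6 N·m clockwise.
Load: 35 × 9.8 = 343 N down at 2.4 m → arm 0.2 m, τ = 343 × 0.2 = 68.6 N·m counterclockwise.
Box: 9.7 × 9.8 = 95.06 N down at 3 m → arm 0.8 m, τ = 95.06 × 0.8 = 76.05 N·m counterclockwise.
Net moment of known loads = 76.05 N·m counterclockwise.
An unknown mass m at 1.4 m has arm 0.8 m; its moment is m·g·0.8 clockwise.
For rotational equilibrium, m × 9.8 × 0.8 = 76.05, so m = 76.05 / (9.8 × 0.8) = 9.7 kg.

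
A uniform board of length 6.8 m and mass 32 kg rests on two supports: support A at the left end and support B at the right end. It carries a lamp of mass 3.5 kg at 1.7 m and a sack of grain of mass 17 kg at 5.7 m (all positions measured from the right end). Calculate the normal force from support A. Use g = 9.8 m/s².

Taking torques about support B:
Beam weight: 32 × 9.8 = 313.6 N down at 3.4 m → arm 3.4 m, τ = 313.6 × 3.4 = 1066 N·m counterclockwise.
Lamp: 3.5 × 9.8 = 34.3 N down at 1.7 m → arm 1.7 m, τ = 34.3 × 1.7 = 58.31 N·m counterclockwise.
Sack of grain: 17 × 9.8 = 166.6 N down at 5.7 m → arm 5.7 m, τ = 166.6 × 5.7 = 949.6 N·m counterclockwise.
Net load moment about support B = 2074 N·m counterclockwise.
Reaction R at support A is upward at 6.8 m, arm 6.8 m → moment R × 6.8 clockwise.
Setting net torque to zero: R × 6.8 = 2074 → R = 305 N.

R_A ≈ 305 N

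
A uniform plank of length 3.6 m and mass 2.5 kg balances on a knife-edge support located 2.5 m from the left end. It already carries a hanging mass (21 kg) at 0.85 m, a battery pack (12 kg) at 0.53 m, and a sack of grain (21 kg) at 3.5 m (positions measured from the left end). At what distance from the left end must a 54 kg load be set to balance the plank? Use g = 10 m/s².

Choose the knife-edge support (at 2.5 m from the left end) as the axis so the support reaction has zero arm there.
Beam weight: 2.5 × 10 = 25 N down at 1.8 m → arm 0.7 m, τ = 25 × 0.7 = 17.5 N·m counterclockwise.
Hanging mass: 21 × 10 = 210 N down at 0.85 m → arm 1.65 m, τ = 210 × 1.65 = 346.5 N·m counterclockwise.
Battery pack: 12 × 10 = 120 N down at 0.53 m → arm 1.97 m, τ = 120 × 1.97 = 236.4 N·m counterclockwise.
Sack of grain: 21 × 10 = 210 N down at 3.5 m → arm 1 m, τ = 210 × 1 = 210 N·m clockwise.
Net moment of existing loads = 390.4 N·m counterclockwise.
The load weighs 54 × 10 = 540 N and must supply an equal clockwise moment, so its lever arm about the knife-edge support is 390.4 / 540 = 0.723 m.
That puts it at 2.5 + 0.723 = 3.22 m from the left end.

x ≈ 3.22 m from the left end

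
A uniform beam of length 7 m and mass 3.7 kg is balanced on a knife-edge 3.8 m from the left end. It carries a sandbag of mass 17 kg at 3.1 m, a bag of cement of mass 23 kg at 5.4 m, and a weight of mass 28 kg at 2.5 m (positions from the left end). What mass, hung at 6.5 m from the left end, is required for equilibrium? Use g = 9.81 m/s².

m ≈ 4.67 kg

Choose the knife-edge (at 3.8 m from the left end) as the axis so the support reaction has zero arm there.
Beam weight: 3.7 × 9.81 = 36.3 N down at 3.5 m → arm 0.3 m, τ = 36.3 × 0.3 = 10.89 N·m counterclockwise.
Sandbag: 17 × 9.81 = 166.8 N down at 3.1 m → arm 0.7 m, τ = 166.8 × 0.7 = 116.8 N·m counterclockwise.
Bag of cement: 23 × 9.81 = 225.6 N down at 5.4 m → arm 1.6 m, τ = 225.6 × 1.6 = 361 N·m clockwise.
Weight: 28 × 9.81 = 274.7 N down at 2.5 m → arm 1.3 m, τ = 274.7 × 1.3 = 357.1 N·m counterclockwise.
Net moment of known loads = 123.8 N·m counterclockwise.
An unknown mass m at 6.5 m has arm 2.7 m; its moment is m·g·2.7 clockwise.
Στ = 0 ⇒ m × 9.81 × 2.7 = 123.8 ⇒ m = 123.8 / (9.81 × 2.7) = 4.67 kg.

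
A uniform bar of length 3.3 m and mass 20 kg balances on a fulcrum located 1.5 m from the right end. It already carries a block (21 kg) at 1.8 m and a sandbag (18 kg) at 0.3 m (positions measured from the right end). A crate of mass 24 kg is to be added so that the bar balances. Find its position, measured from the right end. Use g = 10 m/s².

x ≈ 2.01 m from the right end

Choose the fulcrum (at 1.5 m from the right end) as the axis so the support reaction has zero arm there.
Beam weight: 20 × 10 = 200 N down at 1.65 m → arm 0.15 m, τ = 200 × 0.15 = 30 N·m counterclockwise.
Block: 21 × 10 = 210 N down at 1.8 m → arm 0.3 m, τ = 210 × 0.3 = 63 N·m counterclockwise.
Sandbag: 18 × 10 = 180 N down at 0.3 m → arm 1.2 m, τ = 180 × 1.2 = 216 N·m clockwise.
Net moment of existing loads = 123 N·m clockwise.
The crate weighs 24 × 10 = 240 N and must supply an equal counterclockwise moment, so its lever arm about the fulcrum is 123 / 240 = 0.512 m.
That puts it at 1.5 + 0.512 = 2.01 m from the right end.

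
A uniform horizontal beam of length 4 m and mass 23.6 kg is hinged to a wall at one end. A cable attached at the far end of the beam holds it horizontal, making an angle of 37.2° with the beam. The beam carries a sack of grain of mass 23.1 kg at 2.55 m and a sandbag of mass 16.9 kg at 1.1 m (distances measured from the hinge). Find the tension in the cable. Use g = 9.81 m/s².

About the hinge:
Beam weight: 23.6 × 9.81 = 231.5 N down at 2 m → arm 2 m, τ = 231.5 × 2 = 463 N·m clockwise.
Sack of grain: 23.1 × 9.81 = 226.6 N down at 2.55 m → arm 2.55 m, τ = 226.6 × 2.55 = 577.8 N·m clockwise.
Sandbag: 16.9 × 9.81 = 165.8 N down at 1.1 m → arm 1.1 m, τ = 165.8 × 1.1 = 182.4 N·m clockwise.
Total clockwise load moment = 1223 N·m.
The cable tension T acts at 4 m; only its component perpendicular to the beam, T sinθ, produces torque. sin 37.2° = 0.6046.
Balancing moments: T × 4 × 0.6046 = 1223, giving T = 1223 / 2.418 = 506 N.

T ≈ 506 N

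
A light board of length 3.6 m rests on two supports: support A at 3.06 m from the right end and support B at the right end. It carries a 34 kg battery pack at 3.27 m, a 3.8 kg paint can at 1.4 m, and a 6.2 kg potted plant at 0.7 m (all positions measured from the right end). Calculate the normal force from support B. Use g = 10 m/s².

R_B ≈ 45.1 N

Choose support A as the axis so its reaction then has zero moment arm.
Battery pack: 34 × 10 = 340 N down at 3.27 m → arm 0.21 m, τ = 340 × 0.21 = 71.4 N·m counterclockwise.
Paint can: 3.8 × 10 = 38 N down at 1.4 m → arm 1.66 m, τ = 38 × 1.66 = 63.08 N·m clockwise.
Potted plant: 6.2 × 10 = 62 N down at 0.7 m → arm 2.36 m, τ = 62 × 2.36 = 146.3 N·m clockwise.
Net load moment about support A = 138 N·m clockwise.
Reaction R at support B is upward at 0 m, arm 3.06 m → moment R × 3.06 counterclockwise.
For rotational equilibrium, R × 3.06 = 138, so R = 45.1 N.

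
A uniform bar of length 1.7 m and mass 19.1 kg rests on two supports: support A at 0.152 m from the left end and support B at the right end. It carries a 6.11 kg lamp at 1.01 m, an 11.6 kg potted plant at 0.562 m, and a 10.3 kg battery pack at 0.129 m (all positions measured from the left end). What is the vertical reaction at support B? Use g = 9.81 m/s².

R_B ≈ 146 N

Take moments about support A.
Beam weight: 19.1 × 9.81 = 187.4 N down at 0.85 m → arm 0.698 m, τ = 187.4 × 0.698 = 130.8 N·m clockwise.
Lamp: 6.11 × 9.81 = 59.94 N down at 1.01 m → arm 0.858 m, τ = 59.94 × 0.858 = 51.43 N·m clockwise.
Potted plant: 11.6 × 9.81 = 113.8 N down at 0.562 m → arm 0.41 m, τ = 113.8 × 0.41 = 46.66 N·m clockwise.
Battery pack: 10.3 × 9.81 = 101 N down at 0.129 m → arm 0.023 m, τ = 101 × 0.023 = 2.323 N·m counterclockwise.
Net load moment about support A = 226.6 N·m clockwise.
Reaction R at support B is upward at 1.7 m, arm 1.548 m → moment R × 1.548 counterclockwise.
Setting net torque to zero: R × 1.548 = 226.6 → R = 146 N.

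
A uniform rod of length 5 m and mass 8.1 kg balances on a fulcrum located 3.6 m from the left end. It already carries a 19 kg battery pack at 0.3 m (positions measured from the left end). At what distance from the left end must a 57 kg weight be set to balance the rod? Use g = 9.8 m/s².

x ≈ 4.86 m from the left end

About the fulcrum (at 3.6 m from the left end):
Beam weight: 8.1 × 9.8 = 79.38 N down at 2.5 m → arm 1.1 m, τ = 79.38 × 1.1 = 87.32 N·m counterclockwise.
Battery pack: 19 × 9.8 = 186.2 N down at 0.3 m → arm 3.3 m, τ = 186.2 × 3.3 = 614.5 N·m counterclockwise.
Net moment of existing loads = 701.8 N·m counterclockwise.
The weight weighs 57 × 9.8 = 558.6 N and must supply an equal clockwise moment, so its lever arm about the fulcrum is 701.8 / 558.6 = 1.26 m.
That puts it at 3.6 + 1.26 = 4.86 m from the left end.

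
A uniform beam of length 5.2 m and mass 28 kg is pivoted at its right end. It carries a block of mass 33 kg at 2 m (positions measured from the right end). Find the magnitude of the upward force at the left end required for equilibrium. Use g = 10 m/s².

F ≈ 267 N

Sum moments about the right end (the unknown pivot reaction has zero arm there).
Beam weight: 28 × 10 = 280 N down at 2.6 m → arm 2.6 m, τ = 280 × 2.6 = 728 N·m counterclockwise.
Block: 33 × 10 = 330 N down at 2 m → arm 2 m, τ = 330 × 2 = 660 N·m counterclockwise.
Net moment of the loads = 1388 N·m counterclockwise.
The upward force F acts at the left end, arm 5.2 m, giving F × 5.2 clockwise.
Balancing moments: F × 5.2 = 1388, giving F = 1388 / 5.2 = 267 N.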